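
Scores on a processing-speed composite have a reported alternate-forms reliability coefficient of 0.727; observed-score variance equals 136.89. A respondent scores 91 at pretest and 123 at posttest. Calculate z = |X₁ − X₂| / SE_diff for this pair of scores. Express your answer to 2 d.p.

SD = √136.89 ≈ 11.7000
SEM = 11.7000 * √(1 − 0.7270) = 11.7000 * √0.2730 ≈ 11.7000 * 0.5225 ≈ 6.1132
Standard error of the difference = 6.1132·√2 ≈ 8.6453
z = 32 / 8.6453 ≈ 3.7014

3.70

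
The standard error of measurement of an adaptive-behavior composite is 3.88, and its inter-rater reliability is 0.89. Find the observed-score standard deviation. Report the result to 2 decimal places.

11.70

SD = SEM / √(1 − r) = 3.88 / √0.110 ≈ 3.88 / 0.332 ≈ 11.699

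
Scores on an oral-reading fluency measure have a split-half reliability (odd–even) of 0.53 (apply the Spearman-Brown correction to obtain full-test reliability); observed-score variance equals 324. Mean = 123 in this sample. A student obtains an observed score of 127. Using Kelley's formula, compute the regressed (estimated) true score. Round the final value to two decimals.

125.77

Spearman-Brown: r = 2(0.53) / (1 + 0.53) = 1.060 / 1.530 ≈ 0.693
Estimated true score = 0.693×127 + (1 − 0.693)×123 ≈ 125.771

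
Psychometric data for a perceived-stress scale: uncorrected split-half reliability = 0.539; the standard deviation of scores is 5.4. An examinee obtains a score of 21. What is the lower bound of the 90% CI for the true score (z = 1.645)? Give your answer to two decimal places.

Spearman-Brown: r = 2(0.539) / (1 + 0.539) = 1.0780 / 1.5390 ≃ 0.7005
SEM = 5.4000 · √(1 − 0.7005) = 5.4000 · √0.2995 ≃ 5.4000 · 0.5473 ≃ 2.9555
1.645 · SEM ≃ 4.8617
Lower limit = 21 − 4.8617 ≃ 16.1383

16.14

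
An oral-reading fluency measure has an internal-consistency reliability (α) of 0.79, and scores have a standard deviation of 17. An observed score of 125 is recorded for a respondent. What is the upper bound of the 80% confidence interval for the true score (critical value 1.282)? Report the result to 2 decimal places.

SEM = 17.0000·√(1 − 0.7900) ≈ 7.7904
Half-width = 1.282·7.7904 ≈ 9.9873
Upper limit = 125 + 9.9873 ≈ 134.9873

134.99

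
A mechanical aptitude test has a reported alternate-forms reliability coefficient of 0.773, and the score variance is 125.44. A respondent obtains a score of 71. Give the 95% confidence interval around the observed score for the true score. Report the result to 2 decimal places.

σ = 125.44^(1/2) = 11.2000
SEM = 11.2000 * √(1 − 0.7730) = 11.2000 * √0.2270 ≈ 11.2000 * 0.4764 ≈ 5.3362
Margin = 1.96 * 5.3362 ≈ 10.4589
Interval: (60.5411, 81.4589)

[60.54, 81.46]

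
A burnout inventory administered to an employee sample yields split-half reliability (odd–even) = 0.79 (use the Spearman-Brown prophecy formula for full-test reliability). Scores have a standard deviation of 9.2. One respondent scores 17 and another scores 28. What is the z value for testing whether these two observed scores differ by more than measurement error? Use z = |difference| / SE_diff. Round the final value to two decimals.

Full-length reliability (Spearman-Brown) = 2(0.79)/(1+0.79) ≈ 0.88268
SEM = 9.20000 * √(1 − 0.88268) = 9.20000 * √0.11732 ≈ 9.20000 * 0.34252 ≈ 3.15116
Standard error of the difference = 3.15116·√2 ≈ 4.45642
z = |17 − 28| / 4.45642 = 11 / 4.45642 ≈ 2.46835

2.47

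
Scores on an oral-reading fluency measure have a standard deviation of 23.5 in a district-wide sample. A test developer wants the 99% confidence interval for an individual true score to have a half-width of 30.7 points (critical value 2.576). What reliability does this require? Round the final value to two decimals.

Required SEM = 30.7 / 2.576 ≈ 11.918
Required reliability = 1 − (SEM/SD)² = 1 − 0.257 ≈ 0.743

0.74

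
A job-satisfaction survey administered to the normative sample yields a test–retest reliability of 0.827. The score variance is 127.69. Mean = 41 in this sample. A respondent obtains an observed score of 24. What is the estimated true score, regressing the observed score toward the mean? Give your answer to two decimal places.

26.94

T̂ = r·X + (1 − r)·M = 0.827×24 + 0.173×41 = 19.848 + 7.093 ≃ 26.941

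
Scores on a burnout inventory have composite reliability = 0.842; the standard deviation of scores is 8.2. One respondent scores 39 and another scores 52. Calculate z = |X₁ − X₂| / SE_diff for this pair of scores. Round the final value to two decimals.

SEM = 8.200 · √(1 − 0.842) = 8.200 · √0.158 ≈ 8.200 · 0.397 ≈ 3.259
Standard error of the difference = 3.259·√2 ≈ 4.610
z = |39 − 52| / 4.610 = 13 / 4.610 ≈ 2.820

2.82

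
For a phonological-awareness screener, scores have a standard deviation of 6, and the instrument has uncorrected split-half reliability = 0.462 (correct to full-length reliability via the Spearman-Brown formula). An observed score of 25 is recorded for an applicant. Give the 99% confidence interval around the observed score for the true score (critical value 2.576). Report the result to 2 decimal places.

[15.62, 34.38]

r_full = 2·0.462 / (1 + 0.462) ≈ 0.6320
SEM = 6.0000*√(1 − 0.6320) ≈ 3.6397
2.576 * SEM ≈ 9.3759
Interval: (15.6241, 34.3759)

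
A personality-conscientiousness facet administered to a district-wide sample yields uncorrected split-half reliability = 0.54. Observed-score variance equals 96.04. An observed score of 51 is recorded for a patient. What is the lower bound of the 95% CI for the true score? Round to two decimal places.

σ = 96.04^(1/2) = 9.800
r_full = 2·0.54 / (1 + 0.54) ≈ 0.701
SEM = 9.800·√(1 − 0.701) ≈ 5.356
Margin = 1.96 · 5.356 ≈ 10.498
Lower limit = 51 − 10.498 ≈ 40.502

40.50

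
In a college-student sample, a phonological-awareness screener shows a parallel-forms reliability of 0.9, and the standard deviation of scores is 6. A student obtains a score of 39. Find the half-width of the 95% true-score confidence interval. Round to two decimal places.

The standard error of measurement is 6.0000×√(1 − 0.9000) ≃ 6.0000×0.3162 ≃ 1.8974.
1.96 × SEM ≃ 3.7188

3.72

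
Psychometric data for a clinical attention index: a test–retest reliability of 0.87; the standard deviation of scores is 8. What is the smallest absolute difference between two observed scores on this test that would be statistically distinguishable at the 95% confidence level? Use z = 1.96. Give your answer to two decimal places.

8.00

SEM = 8.0000·√(1 − 0.8700) ≃ 2.8844
SE_diff = SEM · √2 ≃ 2.8844 · 1.4142 ≃ 4.0792
Smallest detectable difference = 1.96·4.0792 ≃ 7.9953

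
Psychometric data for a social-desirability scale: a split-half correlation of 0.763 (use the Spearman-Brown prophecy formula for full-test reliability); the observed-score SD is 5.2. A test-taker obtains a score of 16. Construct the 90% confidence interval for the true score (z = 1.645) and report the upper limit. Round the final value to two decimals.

r_full = 2·0.763 / (1 + 0.763) ≈ 0.866
SEM = 5.200 × √(1 − 0.866) = 5.200 × √0.134 ≈ 5.200 × 0.367 ≈ 1.907
Half-width = 1.645×1.907 ≈ 3.136
Upper bound: 16 + 3.136 = 19.136

19.14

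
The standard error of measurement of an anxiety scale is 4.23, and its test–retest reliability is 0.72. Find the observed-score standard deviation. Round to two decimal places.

7.99

σ = SEM·(1 − r)^(−1/2) ≈ 4.23·1.890 ≈ 7.994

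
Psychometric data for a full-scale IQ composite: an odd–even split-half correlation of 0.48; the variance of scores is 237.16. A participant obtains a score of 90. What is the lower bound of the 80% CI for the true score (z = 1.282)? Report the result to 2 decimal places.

78.30

SD = √237.16 = 15.400
Full-length reliability (Spearman-Brown) = 2(0.48)/(1+0.48) ≈ 0.649
SEM = 15.400 × √(1 − 0.649) = 15.400 × √0.351 ≈ 15.400 × 0.593 ≈ 9.128
1.282 × SEM ≈ 11.703
Lower limit = 90 − 11.703 ≈ 78.297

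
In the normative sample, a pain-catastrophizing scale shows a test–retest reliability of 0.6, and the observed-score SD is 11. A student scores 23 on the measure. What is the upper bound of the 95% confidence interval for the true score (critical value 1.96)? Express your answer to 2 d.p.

SEM = 11.0000·√(1 − 0.6000) ≈ 6.9570
Half-width = 1.96·6.9570 ≈ 13.6357
Upper limit = 23 + 13.6357 ≈ 36.6357

36.64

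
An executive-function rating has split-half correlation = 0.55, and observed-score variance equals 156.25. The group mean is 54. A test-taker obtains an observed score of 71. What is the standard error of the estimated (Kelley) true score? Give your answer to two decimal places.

SD = √156.25 = 12.50000
Spearman-Brown: r = 2(0.55) / (1 + 0.55) = 1.10000 / 1.55000 ≈ 0.70968
SE_est = SD · √(r(1 − r)) = 12.50000 · √0.20604 ≈ 12.50000 · 0.45391 ≈ 5.67389

5.67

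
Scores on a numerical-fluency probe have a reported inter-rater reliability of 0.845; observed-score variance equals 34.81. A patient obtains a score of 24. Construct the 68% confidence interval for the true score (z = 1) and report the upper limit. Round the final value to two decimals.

SD = √34.81 ≈ 5.9000
SEM = 5.9000 × √(1 − 0.8450) = 5.9000 × √0.1550 ≈ 5.9000 × 0.3937 ≈ 2.3228
Half-width = 1×2.3228 ≈ 2.3228
Upper bound: 24 + 2.3228 = 26.3228

26.32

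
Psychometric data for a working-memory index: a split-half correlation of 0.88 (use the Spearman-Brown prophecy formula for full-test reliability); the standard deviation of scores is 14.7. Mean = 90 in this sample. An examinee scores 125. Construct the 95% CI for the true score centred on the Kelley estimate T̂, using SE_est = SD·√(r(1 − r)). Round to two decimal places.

r_full = 2·0.88 / (1 + 0.88) ≃ 0.9362
T̂ = r·X + (1 − r)·M = 0.9362×125 + 0.0638×90 ≃ 117.0213 + 5.7447 ≃ 122.7660
SE_est = SD × √(r(1 − r)) = 14.7000 × √0.0598 ≃ 14.7000 × 0.2444 ≃ 3.5934
CI = 122.7660 ± 1.96 × 3.5934 → [115.7229, 129.8090]

[115.72, 129.81]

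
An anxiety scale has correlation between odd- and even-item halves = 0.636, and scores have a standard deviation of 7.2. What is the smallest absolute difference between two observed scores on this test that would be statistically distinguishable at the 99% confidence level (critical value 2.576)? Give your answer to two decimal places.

12.37

Spearman-Brown: r = 2(0.636) / (1 + 0.636) = 1.272 / 1.636 ≃ 0.778
The standard error of measurement is 7.200·√(1 − 0.778) ≃ 7.200·0.472 ≃ 3.396.
SE_diff = √2 · SEM ≃ 4.803
Minimum reliable difference = 2.576 · SE_diff ≃ 2.576 · 4.803 ≃ 12.372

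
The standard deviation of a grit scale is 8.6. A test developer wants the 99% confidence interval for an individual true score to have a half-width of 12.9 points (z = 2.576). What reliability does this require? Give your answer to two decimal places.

SEM needed = half-width / z = 12.9/2.576 ≈ 5.0078
Required reliability = 1 − (SEM/SD)² = 1 − 0.3391 ≈ 0.6609

0.66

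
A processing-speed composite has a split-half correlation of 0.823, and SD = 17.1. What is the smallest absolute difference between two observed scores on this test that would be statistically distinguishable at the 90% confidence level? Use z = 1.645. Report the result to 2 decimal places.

12.40

Spearman-Brown: r = 2(0.823) / (1 + 0.823) = 1.646 / 1.823 ≈ 0.903
The standard error of measurement is 17.100×√(1 − 0.903) ≈ 17.100×0.312 ≈ 5.328.
SE_diff = SEM × √2 ≈ 5.328 × 1.414 ≈ 7.535
Smallest detectable difference = 1.645×7.535 ≈ 12.396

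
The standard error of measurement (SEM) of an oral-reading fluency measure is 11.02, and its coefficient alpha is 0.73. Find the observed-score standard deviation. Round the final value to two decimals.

SD = SEM / √(1 − r) = 11.02 / √0.270 ≈ 11.02 / 0.520 ≈ 21.208

21.21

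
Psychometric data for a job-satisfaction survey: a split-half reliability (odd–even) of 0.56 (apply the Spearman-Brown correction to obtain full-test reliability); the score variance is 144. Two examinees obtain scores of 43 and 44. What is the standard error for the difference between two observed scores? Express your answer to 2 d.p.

9.01

SD = √144 ≈ 12.000
r_full = 2·0.56 / (1 + 0.56) ≈ 0.718
SEM = 12.000 × √(1 − 0.718) = 12.000 × √0.282 ≈ 12.000 × 0.531 ≈ 6.373
SE_diff = √2 × SEM ≈ 9.013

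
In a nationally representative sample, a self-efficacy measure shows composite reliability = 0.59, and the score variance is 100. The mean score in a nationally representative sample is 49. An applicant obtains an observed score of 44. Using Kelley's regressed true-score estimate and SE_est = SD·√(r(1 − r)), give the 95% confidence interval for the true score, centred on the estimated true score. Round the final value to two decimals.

[36.41, 55.69]

σ = 100^(1/2) = 10.000
T̂ = 0.590(44) + 0.410(49) ≈ 46.050
SE_est = SD × √(r(1 − r)) = 10.000 × √0.242 ≈ 10.000 × 0.492 ≈ 4.918
CI = 46.050 ± 1.96 × 4.918 → [36.410, 55.690]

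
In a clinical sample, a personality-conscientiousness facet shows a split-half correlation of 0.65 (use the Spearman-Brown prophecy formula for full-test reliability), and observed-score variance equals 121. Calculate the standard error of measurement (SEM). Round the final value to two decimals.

SD = √121 = 11.000
Spearman-Brown: r = 2(0.65) / (1 + 0.65) = 1.300 / 1.650 ≈ 0.788
SEM = 11.000 * √(1 − 0.788) = 11.000 * √0.212 ≈ 11.000 * 0.461 ≈ 5.066

5.07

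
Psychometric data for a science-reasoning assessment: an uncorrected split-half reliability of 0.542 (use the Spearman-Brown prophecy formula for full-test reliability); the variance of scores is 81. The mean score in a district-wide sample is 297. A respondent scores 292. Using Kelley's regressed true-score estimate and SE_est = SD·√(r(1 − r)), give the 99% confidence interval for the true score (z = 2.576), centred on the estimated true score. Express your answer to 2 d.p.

SD = √81 = 9.00000
Full-length reliability (Spearman-Brown) = 2(0.542)/(1+0.542) ≈ 0.70298
Estimated true score = 0.70298·292 + (1 − 0.70298)·297 ≈ 293.48508
SE_est = SD · √(r(1 − r)) = 9.00000 · √0.20880 ≈ 9.00000 · 0.45694 ≈ 4.11250
99% CI: 293.48508 ± 10.59379 ≈ (282.89129, 304.07887)

[282.89, 304.08]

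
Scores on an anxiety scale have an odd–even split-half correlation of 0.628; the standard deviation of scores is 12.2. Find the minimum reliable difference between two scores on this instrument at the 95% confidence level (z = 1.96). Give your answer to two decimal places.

Full-length reliability (Spearman-Brown) = 2(0.628)/(1+0.628) ≈ 0.77150
SEM = 12.20000*√(1 − 0.77150) ≈ 5.83182
SE_diff = √2 * SEM ≈ 8.24744
Smallest detectable difference = 1.96*8.24744 ≈ 16.16498

16.16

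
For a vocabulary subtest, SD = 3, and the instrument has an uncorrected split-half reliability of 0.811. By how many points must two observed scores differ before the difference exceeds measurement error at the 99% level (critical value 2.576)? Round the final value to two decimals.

3.53

Spearman-Brown: r = 2(0.811) / (1 + 0.811) = 1.622 / 1.811 ≈ 0.896
SEM = 3.000 · √(1 − 0.896) = 3.000 · √0.104 ≈ 3.000 · 0.323 ≈ 0.969
SE_diff = SEM · √2 ≈ 0.969 · 1.414 ≈ 1.371
Minimum reliable difference = 2.576 · SE_diff ≈ 2.576 · 1.371 ≈ 3.531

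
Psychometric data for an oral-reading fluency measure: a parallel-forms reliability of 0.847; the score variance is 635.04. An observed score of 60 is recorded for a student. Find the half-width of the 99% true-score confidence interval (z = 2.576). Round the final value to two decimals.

25.39

σ = 635.04^(1/2) = 25.2000
The standard error of measurement is 25.2000×√(1 − 0.8470) ≈ 25.2000×0.3912 ≈ 9.8570.
Half-width = 2.576×9.8570 ≈ 25.3917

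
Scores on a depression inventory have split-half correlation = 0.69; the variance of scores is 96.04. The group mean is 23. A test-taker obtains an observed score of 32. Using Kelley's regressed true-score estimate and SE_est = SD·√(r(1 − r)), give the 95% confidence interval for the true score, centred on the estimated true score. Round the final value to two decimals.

σ = 96.04^(1/2) = 9.80000
Full-length reliability (Spearman-Brown) = 2(0.69)/(1+0.69) ≈ 0.81657
T̂ = r·X + (1 − r)·M = 0.81657×32 + 0.18343×23 ≈ 26.13018 + 4.21893 ≈ 30.34911
SE_est = SD × √(r(1 − r)) = 9.80000 × √0.14978 ≈ 9.80000 × 0.38702 ≈ 3.79280
CI = 30.34911 ± 1.96 × 3.79280 → [22.91523, 37.78300]

[22.92, 37.78]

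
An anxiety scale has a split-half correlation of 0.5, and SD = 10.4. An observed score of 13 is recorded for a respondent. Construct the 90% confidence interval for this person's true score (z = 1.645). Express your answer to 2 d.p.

[3.12, 22.88]

Full-length reliability (Spearman-Brown) = 2(0.5)/(1+0.5) ≃ 0.667
The standard error of measurement is 10.400*√(1 − 0.667) ≃ 10.400*0.577 ≃ 6.004.
Half-width = 1.645*6.004 ≃ 9.877
90% CI: 13 ± 9.877 = [3.123, 22.877]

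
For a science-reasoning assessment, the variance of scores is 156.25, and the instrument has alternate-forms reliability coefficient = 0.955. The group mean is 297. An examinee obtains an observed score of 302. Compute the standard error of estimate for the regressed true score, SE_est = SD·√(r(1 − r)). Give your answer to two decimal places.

2.59

σ = 156.25^(1/2) = 12.500
SE_est = SD × √(r(1 − r)) = 12.500 × √0.043 ≈ 12.500 × 0.207 ≈ 2.591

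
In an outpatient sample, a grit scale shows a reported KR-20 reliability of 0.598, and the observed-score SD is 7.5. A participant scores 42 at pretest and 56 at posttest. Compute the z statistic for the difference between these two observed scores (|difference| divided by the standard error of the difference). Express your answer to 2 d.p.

The standard error of measurement is 7.50000*√(1 − 0.59800) ≈ 7.50000*0.63403 ≈ 4.75526.
SE_diff = SEM * √2 ≈ 4.75526 * 1.41421 ≈ 6.72495
z = 14 / 6.72495 ≈ 2.08180

2.08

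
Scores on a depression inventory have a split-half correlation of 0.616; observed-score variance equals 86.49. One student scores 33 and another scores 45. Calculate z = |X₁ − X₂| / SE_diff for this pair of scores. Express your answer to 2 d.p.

1.87

SD = √86.49 = 9.300
Spearman-Brown: r = 2(0.616) / (1 + 0.616) = 1.232 / 1.616 ≈ 0.762
SEM = 9.300 · √(1 − 0.762) = 9.300 · √0.238 ≈ 9.300 · 0.487 ≈ 4.533
SE_diff = SEM · √2 ≈ 4.533 · 1.414 ≈ 6.411
z = |33 − 45| / 6.411 = 12 / 6.411 ≈ 1.872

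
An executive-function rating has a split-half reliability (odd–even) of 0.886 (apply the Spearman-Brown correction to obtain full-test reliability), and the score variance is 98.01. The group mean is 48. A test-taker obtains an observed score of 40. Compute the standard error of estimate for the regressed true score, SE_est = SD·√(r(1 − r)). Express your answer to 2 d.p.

σ = 98.01^(1/2) = 9.9000
Spearman-Brown: r = 2(0.886) / (1 + 0.886) = 1.7720 / 1.8860 ≈ 0.9396
SE_est = SD · √(r(1 − r)) = 9.9000 · √0.0568 ≈ 9.9000 · 0.2383 ≈ 2.3593

2.36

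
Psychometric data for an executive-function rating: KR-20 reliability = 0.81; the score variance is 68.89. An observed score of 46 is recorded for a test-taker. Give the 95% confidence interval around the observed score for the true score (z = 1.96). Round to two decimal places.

SD = √68.89 ≃ 8.300
The standard error of measurement is 8.300*√(1 − 0.810) ≃ 8.300*0.436 ≃ 3.618.
Margin = 1.96 * 3.618 ≃ 7.091
95% CI: 46 ± 7.091 = [38.909, 53.091]

[38.91, 53.09]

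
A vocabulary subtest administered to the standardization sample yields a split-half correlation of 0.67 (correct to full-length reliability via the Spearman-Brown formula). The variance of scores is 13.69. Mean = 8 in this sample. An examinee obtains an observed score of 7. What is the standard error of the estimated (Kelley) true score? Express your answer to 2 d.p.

1.47

SD = √13.69 ≈ 3.7000
Full-length reliability (Spearman-Brown) = 2(0.67)/(1+0.67) ≈ 0.8024
SE_est = 3.7000×√(0.8024×0.1976) ≈ 1.4733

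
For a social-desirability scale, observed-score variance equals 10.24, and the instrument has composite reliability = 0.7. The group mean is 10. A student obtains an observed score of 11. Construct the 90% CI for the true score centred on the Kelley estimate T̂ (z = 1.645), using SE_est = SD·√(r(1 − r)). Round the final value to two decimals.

[8.29, 13.11]

σ = 10.24^(1/2) = 3.200
T̂ = r·X + (1 − r)·M = 0.700*11 + 0.300*10 = 7.700 + 3.000 ≃ 10.700
SE_est = SD * √(r(1 − r)) = 3.200 * √0.210 ≃ 3.200 * 0.458 ≃ 1.466
90% CI: 10.700 ± 2.412 ≃ (8.288, 13.112)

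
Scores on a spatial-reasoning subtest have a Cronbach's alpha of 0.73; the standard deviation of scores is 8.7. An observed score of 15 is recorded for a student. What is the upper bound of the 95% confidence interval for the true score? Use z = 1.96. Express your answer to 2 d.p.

23.86

SEM = 8.700 * √(1 − 0.730) = 8.700 * √0.270 ≈ 8.700 * 0.520 ≈ 4.521
1.96 * SEM ≈ 8.860
Upper limit = 15 + 8.860 ≈ 23.860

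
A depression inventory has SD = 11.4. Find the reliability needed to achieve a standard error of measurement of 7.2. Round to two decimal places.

0.60

r = 1 − (SEM / SD)² = 1 − (7.2000 / 11.4)² ≈ 1 − 0.3989 ≈ 0.6011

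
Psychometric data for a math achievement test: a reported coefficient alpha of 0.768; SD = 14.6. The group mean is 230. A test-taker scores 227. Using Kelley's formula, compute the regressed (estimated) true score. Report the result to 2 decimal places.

227.70

Estimated true score = 0.76800*227 + (1 − 0.76800)*230 ≃ 227.69600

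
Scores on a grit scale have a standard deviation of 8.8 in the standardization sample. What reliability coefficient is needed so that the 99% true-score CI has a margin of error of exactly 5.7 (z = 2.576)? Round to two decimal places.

SEM needed = half-width / z = 5.7/2.576 ≈ 2.2127
r = 1 − (SEM / SD)² = 1 − (2.2127 / 8.8)² ≈ 1 − 0.0632 ≈ 0.9368

0.94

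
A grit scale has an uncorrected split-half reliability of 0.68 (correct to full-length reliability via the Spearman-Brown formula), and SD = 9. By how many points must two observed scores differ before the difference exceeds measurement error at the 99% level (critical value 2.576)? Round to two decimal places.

r_full = 2·0.68 / (1 + 0.68) ≈ 0.810
SEM = 9.000 · √(1 − 0.810) = 9.000 · √0.190 ≈ 9.000 · 0.436 ≈ 3.928
SE_diff = √2 · SEM ≈ 5.555
Smallest detectable difference = 2.576·5.555 ≈ 14.309

14.31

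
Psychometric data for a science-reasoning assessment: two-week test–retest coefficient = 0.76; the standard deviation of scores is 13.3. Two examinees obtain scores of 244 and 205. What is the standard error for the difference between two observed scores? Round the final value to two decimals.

9.21

SEM = 13.3000 × √(1 − 0.7600) = 13.3000 × √0.2400 ≃ 13.3000 × 0.4899 ≃ 6.5156
Standard error of the difference = 6.5156·√2 ≃ 9.2145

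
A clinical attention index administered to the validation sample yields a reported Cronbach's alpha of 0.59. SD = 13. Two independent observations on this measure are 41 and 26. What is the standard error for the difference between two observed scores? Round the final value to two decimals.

11.77

SEM = 13.000 · √(1 − 0.590) = 13.000 · √0.410 ≈ 13.000 · 0.640 ≈ 8.324
SE_diff = √2 · SEM ≈ 11.772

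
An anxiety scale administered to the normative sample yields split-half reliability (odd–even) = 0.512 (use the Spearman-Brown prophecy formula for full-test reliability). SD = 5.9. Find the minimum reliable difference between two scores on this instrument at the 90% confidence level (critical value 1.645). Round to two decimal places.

7.80

r_full = 2·0.512 / (1 + 0.512) ≃ 0.677
The standard error of measurement is 5.900×√(1 − 0.677) ≃ 5.900×0.568 ≃ 3.352.
SE_diff = SEM × √2 ≃ 3.352 × 1.414 ≃ 4.740
Minimum reliable difference = 1.645 × SE_diff ≃ 1.645 × 4.740 ≃ 7.798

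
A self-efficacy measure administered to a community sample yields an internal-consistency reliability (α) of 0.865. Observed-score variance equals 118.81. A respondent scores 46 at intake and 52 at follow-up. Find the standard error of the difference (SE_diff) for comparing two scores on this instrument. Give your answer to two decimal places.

SD = √118.81 = 10.9000
The standard error of measurement is 10.9000*√(1 − 0.8650) ≈ 10.9000*0.3674 ≈ 4.0049.
SE_diff = SEM * √2 ≈ 4.0049 * 1.4142 ≈ 5.6638

5.66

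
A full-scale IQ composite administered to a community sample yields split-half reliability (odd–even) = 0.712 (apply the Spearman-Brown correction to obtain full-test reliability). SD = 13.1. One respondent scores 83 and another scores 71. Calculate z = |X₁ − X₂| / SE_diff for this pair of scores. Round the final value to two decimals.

1.58

r_full = 2·0.712 / (1 + 0.712) ≈ 0.832
The standard error of measurement is 13.100*√(1 − 0.832) ≈ 13.100*0.410 ≈ 5.373.
SE_diff = √2 * SEM ≈ 7.599
z = |83 − 71| / 7.599 = 12 / 7.599 ≈ 1.579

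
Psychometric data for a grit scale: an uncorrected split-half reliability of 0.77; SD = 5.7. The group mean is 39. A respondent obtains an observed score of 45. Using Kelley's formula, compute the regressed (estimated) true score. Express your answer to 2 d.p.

44.22

Spearman-Brown: r = 2(0.77) / (1 + 0.77) = 1.5400 / 1.7700 ≈ 0.8701
Estimated true score = 0.8701×45 + (1 − 0.8701)×39 ≈ 44.2203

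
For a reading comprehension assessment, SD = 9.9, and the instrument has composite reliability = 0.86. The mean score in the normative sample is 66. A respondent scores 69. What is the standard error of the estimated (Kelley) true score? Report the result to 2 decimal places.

3.44

SE_est = SD · √(r(1 − r)) = 9.9000 · √0.1204 ≈ 9.9000 · 0.3470 ≈ 3.4352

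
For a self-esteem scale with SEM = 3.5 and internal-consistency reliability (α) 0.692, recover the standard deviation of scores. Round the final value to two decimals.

SD = 3.5 / √(1 − 0.692) ≈ 6.30656

6.31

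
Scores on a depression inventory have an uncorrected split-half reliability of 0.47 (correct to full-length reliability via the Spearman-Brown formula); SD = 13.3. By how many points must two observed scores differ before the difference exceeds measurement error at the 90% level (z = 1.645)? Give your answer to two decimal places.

18.58

Full-length reliability (Spearman-Brown) = 2(0.47)/(1+0.47) ≈ 0.639
SEM = 13.300 * √(1 − 0.639) = 13.300 * √0.361 ≈ 13.300 * 0.600 ≈ 7.986
SE_diff = SEM * √2 ≈ 7.986 * 1.414 ≈ 11.294
Minimum reliable difference = 1.645 * SE_diff ≈ 1.645 * 11.294 ≈ 18.579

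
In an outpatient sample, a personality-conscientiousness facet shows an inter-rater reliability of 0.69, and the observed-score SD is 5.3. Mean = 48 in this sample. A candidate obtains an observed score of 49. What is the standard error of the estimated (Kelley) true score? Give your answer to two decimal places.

SE_est = 5.300·√[r(1 − r)] ≈ 2.451

2.45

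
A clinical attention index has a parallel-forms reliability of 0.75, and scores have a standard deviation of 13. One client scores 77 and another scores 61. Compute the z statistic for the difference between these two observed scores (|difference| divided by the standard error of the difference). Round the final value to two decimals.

1.74

SEM = 13.0000 * √(1 − 0.7500) = 13.0000 * √0.2500 ≈ 13.0000 * 0.5000 ≈ 6.5000
SE_diff = √2 * SEM ≈ 9.1924
z = 16 / 9.1924 ≈ 1.7406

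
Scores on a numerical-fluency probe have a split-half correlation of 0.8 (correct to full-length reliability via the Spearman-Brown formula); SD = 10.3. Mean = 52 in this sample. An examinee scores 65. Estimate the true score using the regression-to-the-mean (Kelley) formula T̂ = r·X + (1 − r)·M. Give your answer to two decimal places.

Spearman-Brown: r = 2(0.8) / (1 + 0.8) = 1.60000 / 1.80000 ≈ 0.88889
T̂ = r·X + (1 − r)·M = 0.88889·65 + 0.11111·52 ≈ 57.77778 + 5.77778 ≈ 63.55556

63.56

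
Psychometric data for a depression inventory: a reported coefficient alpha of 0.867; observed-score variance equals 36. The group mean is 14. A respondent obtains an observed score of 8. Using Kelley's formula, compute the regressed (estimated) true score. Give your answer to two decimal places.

T̂ = 0.867(8) + 0.133(14) ≈ 8.798

8.80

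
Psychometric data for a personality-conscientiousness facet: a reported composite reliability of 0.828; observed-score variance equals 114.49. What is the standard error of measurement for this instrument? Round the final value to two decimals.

4.44

σ = 114.49^(1/2) = 10.700
SEM = 10.700 · √(1 − 0.828) = 10.700 · √0.172 ≈ 10.700 · 0.415 ≈ 4.438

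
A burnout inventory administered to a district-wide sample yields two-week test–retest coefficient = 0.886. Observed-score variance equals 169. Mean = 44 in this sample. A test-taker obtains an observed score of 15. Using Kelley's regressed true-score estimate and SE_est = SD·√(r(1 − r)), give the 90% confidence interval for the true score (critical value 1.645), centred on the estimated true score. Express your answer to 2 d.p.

[11.51, 25.10]

SD = √169 ≈ 13.0000
T̂ = 0.8860(15) + 0.1140(44) ≈ 18.3060
SE_est = SD · √(r(1 − r)) = 13.0000 · √0.1010 ≈ 13.0000 · 0.3178 ≈ 4.1315
CI = 18.3060 ± 1.645 · 4.1315 → [11.5096, 25.1024]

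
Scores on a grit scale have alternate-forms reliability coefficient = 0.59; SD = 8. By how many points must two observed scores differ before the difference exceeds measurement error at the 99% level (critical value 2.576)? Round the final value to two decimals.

SEM = 8.000·√(1 − 0.590) ≈ 5.122
SE_diff = SEM · √2 ≈ 5.122 · 1.414 ≈ 7.244
Minimum reliable difference = 2.576 · SE_diff ≈ 2.576 · 7.244 ≈ 18.661

18.66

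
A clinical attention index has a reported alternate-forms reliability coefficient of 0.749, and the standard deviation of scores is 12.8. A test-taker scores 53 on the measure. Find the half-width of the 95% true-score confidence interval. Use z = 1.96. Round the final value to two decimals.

SEM = 12.8000×√(1 − 0.7490) ≈ 6.4128
1.96 × SEM ≈ 12.5691

12.57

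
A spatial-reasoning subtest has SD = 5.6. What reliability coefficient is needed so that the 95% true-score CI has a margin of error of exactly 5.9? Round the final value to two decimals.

0.71

Required SEM = 5.9 / 1.96 ≈ 3.0102
Required reliability = 1 − (SEM/SD)² = 1 − 0.2889 ≈ 0.7111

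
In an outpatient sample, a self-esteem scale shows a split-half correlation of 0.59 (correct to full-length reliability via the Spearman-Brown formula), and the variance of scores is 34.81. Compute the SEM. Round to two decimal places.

σ = 34.81^(1/2) = 5.900
Full-length reliability (Spearman-Brown) = 2(0.59)/(1+0.59) ≈ 0.742
The standard error of measurement is 5.900·√(1 − 0.742) ≈ 5.900·0.508 ≈ 2.996.

3.00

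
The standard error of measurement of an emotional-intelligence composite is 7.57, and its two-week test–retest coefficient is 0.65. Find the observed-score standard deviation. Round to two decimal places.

SD = 7.57 / √(1 − 0.65) ≃ 12.796

12.80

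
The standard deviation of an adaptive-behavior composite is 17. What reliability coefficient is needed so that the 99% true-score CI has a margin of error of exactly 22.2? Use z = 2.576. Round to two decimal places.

0.74

SEM needed = half-width / z = 22.2/2.576 ≈ 8.618
r = 1 − (SEM / SD)² = 1 − (8.618 / 17)² ≈ 1 − 0.257 ≈ 0.743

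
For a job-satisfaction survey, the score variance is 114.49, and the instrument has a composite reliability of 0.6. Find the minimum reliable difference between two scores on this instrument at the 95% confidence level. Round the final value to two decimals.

18.76

SD = √114.49 = 10.700
The standard error of measurement is 10.700×√(1 − 0.600) ≈ 10.700×0.632 ≈ 6.767.
Standard error of the difference = 6.767·√2 ≈ 9.570
Smallest detectable difference = 1.96×9.570 ≈ 18.758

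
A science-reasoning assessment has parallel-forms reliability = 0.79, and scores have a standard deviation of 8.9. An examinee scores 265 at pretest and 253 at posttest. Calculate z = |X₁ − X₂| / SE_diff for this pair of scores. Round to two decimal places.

2.08

SEM = 8.90000 * √(1 − 0.79000) = 8.90000 * √0.21000 ≈ 8.90000 * 0.45826 ≈ 4.07849
Standard error of the difference = 4.07849·√2 ≈ 5.76786
z = |265 − 253| / 5.76786 = 12 / 5.76786 ≈ 2.08049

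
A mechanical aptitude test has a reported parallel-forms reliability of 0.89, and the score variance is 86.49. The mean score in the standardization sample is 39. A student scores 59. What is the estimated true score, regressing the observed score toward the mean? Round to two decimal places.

T̂ = r·X + (1 − r)·M = 0.890·59 + 0.110·39 = 52.510 + 4.290 ≃ 56.800

56.80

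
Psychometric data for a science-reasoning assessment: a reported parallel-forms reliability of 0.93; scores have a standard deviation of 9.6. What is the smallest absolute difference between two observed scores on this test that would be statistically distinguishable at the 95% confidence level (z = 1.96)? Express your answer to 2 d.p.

7.04

SEM = 9.60000*√(1 − 0.93000) ≈ 2.53992
Standard error of the difference = 2.53992·√2 ≈ 3.59199
Minimum reliable difference = 1.96 * SE_diff ≈ 1.96 * 3.59199 ≈ 7.04030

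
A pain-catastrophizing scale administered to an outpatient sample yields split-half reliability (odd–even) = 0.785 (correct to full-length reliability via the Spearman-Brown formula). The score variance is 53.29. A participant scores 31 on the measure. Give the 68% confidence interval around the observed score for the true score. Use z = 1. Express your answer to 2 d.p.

SD = √53.29 = 7.3000
Spearman-Brown: r = 2(0.785) / (1 + 0.785) = 1.5700 / 1.7850 ≈ 0.8796
SEM = 7.3000·√(1 − 0.8796) ≈ 2.5335
1 · SEM ≈ 2.5335
68% CI: 31 ± 2.5335 = [28.4665, 33.5335]

[28.47, 33.53]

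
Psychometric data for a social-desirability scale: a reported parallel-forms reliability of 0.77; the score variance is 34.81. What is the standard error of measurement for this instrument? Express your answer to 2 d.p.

σ = 34.81^(1/2) = 5.9000
SEM = 5.9000 * √(1 − 0.7700) = 5.9000 * √0.2300 ≈ 5.9000 * 0.4796 ≈ 2.8295

2.83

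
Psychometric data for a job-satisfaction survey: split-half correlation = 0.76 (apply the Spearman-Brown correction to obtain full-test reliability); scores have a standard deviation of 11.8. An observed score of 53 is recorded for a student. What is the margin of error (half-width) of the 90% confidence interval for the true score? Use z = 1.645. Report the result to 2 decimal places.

Full-length reliability (Spearman-Brown) = 2(0.76)/(1+0.76) ≈ 0.86364
The standard error of measurement is 11.80000*√(1 − 0.86364) ≈ 11.80000*0.36927 ≈ 4.35744.
Half-width = 1.645*4.35744 ≈ 7.16799

7.17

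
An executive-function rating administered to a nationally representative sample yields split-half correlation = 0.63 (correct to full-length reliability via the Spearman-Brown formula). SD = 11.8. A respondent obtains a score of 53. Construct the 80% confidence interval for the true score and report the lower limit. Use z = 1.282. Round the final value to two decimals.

45.79

Spearman-Brown: r = 2(0.63) / (1 + 0.63) = 1.260 / 1.630 ≈ 0.773
SEM = 11.800×√(1 − 0.773) ≈ 5.622
1.282 × SEM ≈ 7.207
Lower limit = 53 − 7.207 ≈ 45.793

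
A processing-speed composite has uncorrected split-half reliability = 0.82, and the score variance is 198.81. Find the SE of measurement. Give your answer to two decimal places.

SD = √198.81 = 14.1000
Spearman-Brown: r = 2(0.82) / (1 + 0.82) = 1.6400 / 1.8200 ≈ 0.9011
SEM = 14.1000 * √(1 − 0.9011) = 14.1000 * √0.0989 ≈ 14.1000 * 0.3145 ≈ 4.4342

4.43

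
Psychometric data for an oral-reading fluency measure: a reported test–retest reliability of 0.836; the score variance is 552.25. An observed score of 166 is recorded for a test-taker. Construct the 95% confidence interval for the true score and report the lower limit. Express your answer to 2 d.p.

147.35

SD = √552.25 = 23.5000
SEM = 23.5000*√(1 − 0.8360) ≈ 9.5168
Margin = 1.96 * 9.5168 ≈ 18.6529
Lower bound: 166 − 18.6529 = 147.3471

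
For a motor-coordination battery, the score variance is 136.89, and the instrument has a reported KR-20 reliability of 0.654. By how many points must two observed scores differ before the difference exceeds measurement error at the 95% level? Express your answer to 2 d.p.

19.08

SD = √136.89 ≈ 11.7000
SEM = 11.7000×√(1 − 0.6540) ≈ 6.8821
SE_diff = SEM × √2 ≈ 6.8821 × 1.4142 ≈ 9.7328
Minimum reliable difference = 1.96 × SE_diff ≈ 1.96 × 9.7328 ≈ 19.0763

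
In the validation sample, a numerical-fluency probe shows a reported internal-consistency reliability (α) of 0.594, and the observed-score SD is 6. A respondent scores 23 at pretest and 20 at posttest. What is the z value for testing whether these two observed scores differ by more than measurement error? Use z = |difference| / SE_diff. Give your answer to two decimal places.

SEM = 6.0000 × √(1 − 0.5940) = 6.0000 × √0.4060 ≈ 6.0000 × 0.6372 ≈ 3.8231
SE_diff = SEM × √2 ≈ 3.8231 × 1.4142 ≈ 5.4067
z = |23 − 20| / 5.4067 = 3 / 5.4067 ≈ 0.5549

0.55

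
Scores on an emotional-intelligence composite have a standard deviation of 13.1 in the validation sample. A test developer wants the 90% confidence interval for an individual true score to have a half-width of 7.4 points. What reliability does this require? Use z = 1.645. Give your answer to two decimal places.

0.88

SEM needed = half-width / z = 7.4/1.645 ≈ 4.498
Required reliability = 1 − (SEM/SD)² = 1 − 0.118 ≈ 0.882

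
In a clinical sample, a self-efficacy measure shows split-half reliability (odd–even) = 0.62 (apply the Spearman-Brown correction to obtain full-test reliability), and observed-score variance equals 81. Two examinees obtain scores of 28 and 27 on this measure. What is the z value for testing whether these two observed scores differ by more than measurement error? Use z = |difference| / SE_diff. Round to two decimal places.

0.16

SD = √81 = 9.0000
Spearman-Brown: r = 2(0.62) / (1 + 0.62) = 1.2400 / 1.6200 ≈ 0.7654
The standard error of measurement is 9.0000·√(1 − 0.7654) ≈ 9.0000·0.4843 ≈ 4.3589.
SE_diff = SEM · √2 ≈ 4.3589 · 1.4142 ≈ 6.1644
z = |28 − 27| / 6.1644 = 1 / 6.1644 ≈ 0.1622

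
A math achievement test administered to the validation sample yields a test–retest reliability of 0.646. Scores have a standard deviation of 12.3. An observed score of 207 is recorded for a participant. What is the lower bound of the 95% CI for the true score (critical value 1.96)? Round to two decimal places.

192.66

SEM = 12.300·√(1 − 0.646) ≃ 7.318
Half-width = 1.96·7.318 ≃ 14.344
Lower limit = 207 − 14.344 ≃ 192.656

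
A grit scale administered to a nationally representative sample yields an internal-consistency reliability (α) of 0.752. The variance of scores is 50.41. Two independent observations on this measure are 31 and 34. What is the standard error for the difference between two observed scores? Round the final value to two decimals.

5.00

σ = 50.41^(1/2) = 7.1000
SEM = 7.1000 * √(1 − 0.7520) = 7.1000 * √0.2480 ≈ 7.1000 * 0.4980 ≈ 3.5358
SE_diff = √2 * SEM ≈ 5.0003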